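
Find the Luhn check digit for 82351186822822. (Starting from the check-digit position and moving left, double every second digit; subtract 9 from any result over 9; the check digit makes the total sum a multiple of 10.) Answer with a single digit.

Partial digits right→left: 2 2 8 2 2 8 6 8 1 1 5 3 2 8
Double every second digit counting from the check-digit position (so the 1st, 3rd, 5th, ... of the partial from the right).
  doubled (with −9 where >9): 4 7 4 3 2 1 4 → sum 25
  kept as-is: 2 2 8 8 1 3 8 → sum 32
Total = 25 + 32 = 57.
Check digit = (10 − (57 mod 10)) mod 10 = 3.

3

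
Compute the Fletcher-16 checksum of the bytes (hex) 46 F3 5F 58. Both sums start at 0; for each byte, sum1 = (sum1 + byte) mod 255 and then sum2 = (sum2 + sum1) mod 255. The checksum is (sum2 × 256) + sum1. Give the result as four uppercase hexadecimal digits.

Running sums (mod 255):
  after byte 0 (46): sum1=70, sum2=70
  after byte 1 (F3): sum1=58, sum2=128
  after byte 2 (5F): sum1=153, sum2=26
  after byte 3 (58): sum1=241, sum2=12
Checksum = sum2·256 + sum1 = 12·256 + 241 = 3313 = 0x0CF1.

0CF1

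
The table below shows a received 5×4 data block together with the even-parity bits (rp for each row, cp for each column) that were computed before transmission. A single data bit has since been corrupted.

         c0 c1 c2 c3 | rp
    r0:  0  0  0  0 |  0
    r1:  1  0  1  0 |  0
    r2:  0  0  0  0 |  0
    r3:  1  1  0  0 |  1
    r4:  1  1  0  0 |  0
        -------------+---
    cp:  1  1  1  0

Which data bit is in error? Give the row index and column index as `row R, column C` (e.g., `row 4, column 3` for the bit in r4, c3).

row 3, column 1

Recompute each row's even parity and compare to rp:
  r0: data parity 0, sent rp 0 → ok
  r1: data parity 0, sent rp 0 → ok
  r2: data parity 0, sent rp 0 → ok
  r3: data parity 0, sent rp 1 → mismatch
  r4: data parity 0, sent rp 0 → ok
Recompute each column's even parity and compare to cp:
  c0: data parity 1, sent cp 1 → ok
  c1: data parity 0, sent cp 1 → mismatch
  c2: data parity 1, sent cp 1 → ok
  c3: data parity 0, sent cp 0 → ok
Exactly one row (r3) and one column (c1) fail → the flipped bit is at their intersection.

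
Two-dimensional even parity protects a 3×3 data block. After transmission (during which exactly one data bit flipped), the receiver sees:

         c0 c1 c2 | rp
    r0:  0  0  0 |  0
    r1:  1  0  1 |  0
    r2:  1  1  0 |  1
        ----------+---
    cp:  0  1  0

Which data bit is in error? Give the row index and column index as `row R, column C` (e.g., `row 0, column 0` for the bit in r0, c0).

Recompute each row's even parity and compare to rp:
  r0: data parity 0, sent rp 0 → ok
  r1: data parity 0, sent rp 0 → ok
  r2: data parity 0, sent rp 1 → mismatch
Recompute each column's even parity and compare to cp:
  c0: data parity 0, sent cp 0 → ok
  c1: data parity 1, sent cp 1 → ok
  c2: data parity 1, sent cp 0 → mismatch
Exactly one row (r2) and one column (c2) fail → the flipped bit is at their intersection.

row 2, column 2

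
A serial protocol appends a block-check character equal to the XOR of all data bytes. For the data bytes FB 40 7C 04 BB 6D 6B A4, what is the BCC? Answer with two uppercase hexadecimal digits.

XOR the bytes together:
  start with 0xFB
  0xFB ⊕ 0x40 = 0xBB
  0xBB ⊕ 0x7C = 0xC7
  0xC7 ⊕ 0x04 = 0xC3
  0xC3 ⊕ 0xBB = 0x78
  0x78 ⊕ 0x6D = 0x15
  0x15 ⊕ 0x6B = 0x7E
  0x7E ⊕ 0xA4 = 0xDA

DA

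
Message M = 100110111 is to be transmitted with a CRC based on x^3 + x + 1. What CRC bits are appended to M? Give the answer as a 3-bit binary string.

Append 3 zeros: 100110111000. Divide by 1011 (XOR where the leading bit is 1):
  pos 0: 1001 XOR 1011 = 0010
  pos 2: 1010 XOR 1011 = 0001
  pos 5: 1111 XOR 1011 = 0100
  pos 6: 1000 XOR 1011 = 0011
  pos 8: 1100 XOR 1011 = 0111
Remainder (last 3 bits) = 111. This is the CRC / FCS.

111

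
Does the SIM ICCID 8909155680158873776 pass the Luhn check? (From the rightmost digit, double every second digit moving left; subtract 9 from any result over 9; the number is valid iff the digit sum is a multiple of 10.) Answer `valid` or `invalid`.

From the right, keep odd positions and double even positions (subtract 9 from any doubled value over 9):
  doubled (positions 2,4,...): 5 6 7 1 0 3 1 9 9 → sum 41
  kept (positions 1,3,...): 6 7 7 8 1 8 5 1 0 8 → sum 51
Total = 92.
92 mod 10 = 2, so the number is invalid.

invalid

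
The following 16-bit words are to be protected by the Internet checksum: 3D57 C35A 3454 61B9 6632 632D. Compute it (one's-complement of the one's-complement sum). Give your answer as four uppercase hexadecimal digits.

9FE0

One's-complement addition (fold any carry out of bit 15 back into bit 0):
  0x3D57 + 0xC35A = 0x100B1 → wrap carry → 0x00B2
  0x00B2 + 0x3454 = 0x03506
  0x3506 + 0x61B9 = 0x096BF
  0x96BF + 0x6632 = 0x0FCF1
  0xFCF1 + 0x632D = 0x1601E → wrap carry → 0x601F
One's-complement sum = 0x601F.
Checksum = ~0x601F & 0xFFFF = 0x9FE0.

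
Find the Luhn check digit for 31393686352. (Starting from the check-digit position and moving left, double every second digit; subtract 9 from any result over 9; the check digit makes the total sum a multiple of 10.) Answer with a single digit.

8

Partial digits right→left: 2 5 3 6 8 6 3 9 3 1 3
Double every second digit counting from the check-digit position (so the 1st, 3rd, 5th, ... of the partial from the right).
  doubled (with −9 where >9): 4 6 7 6 6 6 → sum 35
  kept as-is: 5 6 6 9 1 → sum 27
Total = 35 + 27 = 62.
Check digit = (10 − (62 mod 10)) mod 10 = 8.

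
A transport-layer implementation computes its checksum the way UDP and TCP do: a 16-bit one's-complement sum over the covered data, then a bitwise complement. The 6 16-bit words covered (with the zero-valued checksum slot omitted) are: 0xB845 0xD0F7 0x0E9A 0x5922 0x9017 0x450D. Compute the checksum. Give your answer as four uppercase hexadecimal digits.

One's-complement addition (fold any carry out of bit 15 back into bit 0):
  0xB845 + 0xD0F7 = 0x1893C → wrap carry → 0x893D
  0x893D + 0x0E9A = 0x097D7
  0x97D7 + 0x5922 = 0x0F0F9
  0xF0F9 + 0x9017 = 0x18110 → wrap carry → 0x8111
  0x8111 + 0x450D = 0x0C61E
One's-complement sum = 0xC61E.
Checksum = ~0xC61E & 0xFFFF = 0x39E1.

39E1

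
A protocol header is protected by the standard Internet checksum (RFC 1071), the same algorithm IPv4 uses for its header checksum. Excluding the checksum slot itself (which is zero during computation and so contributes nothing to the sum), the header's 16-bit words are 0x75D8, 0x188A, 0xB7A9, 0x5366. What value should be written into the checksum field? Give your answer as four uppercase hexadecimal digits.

668D

One's-complement addition (fold any carry out of bit 15 back into bit 0):
  0x75D8 + 0x188A = 0x08E62
  0x8E62 + 0xB7A9 = 0x1460B → wrap carry → 0x460C
  0x460C + 0x5366 = 0x09972
One's-complement sum = 0x9972.
Checksum = ~0x9972 & 0xFFFF = 0x668D.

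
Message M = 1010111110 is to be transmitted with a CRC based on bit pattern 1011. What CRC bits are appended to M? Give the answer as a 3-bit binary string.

011

Append 3 zeros: 1010111110000. Divide by 1011 (XOR where the leading bit is 1):
  pos 0: 1010 XOR 1011 = 0001
  pos 3: 1111 XOR 1011 = 0100
  pos 4: 1001 XOR 1011 = 0010
  pos 6: 1010 XOR 1011 = 0001
  pos 9: 1000 XOR 1011 = 0011
Remainder (last 3 bits) = 011. This is the CRC / FCS.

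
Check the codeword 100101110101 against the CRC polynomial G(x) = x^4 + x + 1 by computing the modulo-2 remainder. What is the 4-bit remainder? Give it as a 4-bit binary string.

Modulo-2 division of 100101110101 by 10011:
  pos 0: 10010 XOR 10011 = 00001
  pos 4: 11110 XOR 10011 = 01101
  pos 5: 11011 XOR 10011 = 01000
  pos 6: 10000 XOR 10011 = 00011
Remainder = 0111 (nonzero — an error is detected).

0111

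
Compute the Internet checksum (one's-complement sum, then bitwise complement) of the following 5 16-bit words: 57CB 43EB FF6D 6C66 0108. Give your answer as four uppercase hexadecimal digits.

F76C

One's-complement addition (fold any carry out of bit 15 back into bit 0):
  0x57CB + 0x43EB = 0x09BB6
  0x9BB6 + 0xFF6D = 0x19B23 → wrap carry → 0x9B24
  0x9B24 + 0x6C66 = 0x1078A → wrap carry → 0x078B
  0x078B + 0x0108 = 0x00893
One's-complement sum = 0x0893.
Checksum = ~0x0893 & 0xFFFF = 0xF76C.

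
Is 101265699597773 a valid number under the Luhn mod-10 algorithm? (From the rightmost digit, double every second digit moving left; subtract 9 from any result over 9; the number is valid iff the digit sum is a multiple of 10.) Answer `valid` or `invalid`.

From the right, keep odd positions and double even positions (subtract 9 from any doubled value over 9):
  doubled (positions 2,4,...): 5 5 1 9 1 4 0 → sum 25
  kept (positions 1,3,...): 3 7 9 9 6 6 1 1 → sum 42
Total = 67.
67 mod 10 = 7, so the number is invalid.

invalid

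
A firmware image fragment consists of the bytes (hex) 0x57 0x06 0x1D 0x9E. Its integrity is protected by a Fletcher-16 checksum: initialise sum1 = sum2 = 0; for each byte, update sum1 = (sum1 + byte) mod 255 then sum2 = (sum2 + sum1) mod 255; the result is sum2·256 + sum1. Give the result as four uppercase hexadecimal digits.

Running sums (mod 255):
  after byte 0 (0x57): sum1=87, sum2=87
  after byte 1 (0x06): sum1=93, sum2=180
  after byte 2 (0x1D): sum1=122, sum2=47
  after byte 3 (0x9E): sum1=25, sum2=72
Checksum = sum2·256 + sum1 = 72·256 + 25 = 18457 = 0x4819.

4819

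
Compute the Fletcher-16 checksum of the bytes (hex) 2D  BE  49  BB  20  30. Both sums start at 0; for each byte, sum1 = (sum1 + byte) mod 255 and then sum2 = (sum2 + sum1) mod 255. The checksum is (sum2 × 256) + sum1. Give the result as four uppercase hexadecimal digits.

9141

Running sums (mod 255):
  after byte 0 (2D): sum1=45, sum2=45
  after byte 1 (BE): sum1=235, sum2=25
  after byte 2 (49): sum1=53, sum2=78
  after byte 3 (BB): sum1=240, sum2=63
  after byte 4 (20): sum1=17, sum2=80
  after byte 5 (30): sum1=65, sum2=145
Checksum = sum2·256 + sum1 = 145·256 + 65 = 37185 = 0x9141.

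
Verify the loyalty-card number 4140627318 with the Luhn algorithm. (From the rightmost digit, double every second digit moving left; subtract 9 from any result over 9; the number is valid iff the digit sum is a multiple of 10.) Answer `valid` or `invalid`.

From the right, keep odd positions and double even positions (subtract 9 from any doubled value over 9):
  doubled (positions 2,4,...): 2 5 3 8 8 → sum 26
  kept (positions 1,3,...): 8 3 2 0 1 → sum 14
Total = 40.
40 mod 10 = 0, so the number is valid.

valid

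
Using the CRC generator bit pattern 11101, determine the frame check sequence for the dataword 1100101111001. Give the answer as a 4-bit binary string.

Append 4 zeros: 11001011110010000. Divide by 11101 (XOR where the leading bit is 1):
  pos 0: 11001 XOR 11101 = 00100
  pos 2: 10001 XOR 11101 = 01100
  pos 3: 11001 XOR 11101 = 00100
  pos 5: 10011 XOR 11101 = 01110
  pos 6: 11100 XOR 11101 = 00001
  pos 10: 10100 XOR 11101 = 01001
  pos 11: 10010 XOR 11101 = 01111
  pos 12: 11110 XOR 11101 = 00011
Remainder (last 4 bits) = 0011. This is the CRC / FCS.

0011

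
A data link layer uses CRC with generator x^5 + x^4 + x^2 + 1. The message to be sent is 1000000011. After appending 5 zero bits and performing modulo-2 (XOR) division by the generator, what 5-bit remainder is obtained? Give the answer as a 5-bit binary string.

10000

Append 5 zeros: 100000001100000. Divide by 110101 (XOR where the leading bit is 1):
  pos 0: 100000 XOR 110101 = 010101
  pos 1: 101010 XOR 110101 = 011111
  pos 2: 111110 XOR 110101 = 001011
  pos 4: 101111 XOR 110101 = 011010
  pos 5: 110100 XOR 110101 = 000001
Remainder (last 5 bits) = 10000. This is the CRC / FCS.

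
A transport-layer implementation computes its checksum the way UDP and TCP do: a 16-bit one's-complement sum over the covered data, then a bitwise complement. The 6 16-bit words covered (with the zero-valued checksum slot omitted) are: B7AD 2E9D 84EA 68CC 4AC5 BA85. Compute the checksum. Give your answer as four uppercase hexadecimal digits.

26B3

One's-complement addition (fold any carry out of bit 15 back into bit 0):
  0xB7AD + 0x2E9D = 0x0E64A
  0xE64A + 0x84EA = 0x16B34 → wrap carry → 0x6B35
  0x6B35 + 0x68CC = 0x0D401
  0xD401 + 0x4AC5 = 0x11EC6 → wrap carry → 0x1EC7
  0x1EC7 + 0xBA85 = 0x0D94C
One's-complement sum = 0xD94C.
Checksum = ~0xD94C & 0xFFFF = 0x26B3.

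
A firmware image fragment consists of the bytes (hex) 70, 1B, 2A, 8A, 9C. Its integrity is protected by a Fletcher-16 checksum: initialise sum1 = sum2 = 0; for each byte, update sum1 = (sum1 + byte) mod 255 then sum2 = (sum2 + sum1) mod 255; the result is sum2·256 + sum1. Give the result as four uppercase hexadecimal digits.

Running sums (mod 255):
  after byte 0 (70): sum1=112, sum2=112
  after byte 1 (1B): sum1=139, sum2=251
  after byte 2 (2A): sum1=181, sum2=177
  after byte 3 (8A): sum1=64, sum2=241
  after byte 4 (9C): sum1=220, sum2=206
Checksum = sum2·256 + sum1 = 206·256 + 220 = 52956 = 0xCEDC.

CEDC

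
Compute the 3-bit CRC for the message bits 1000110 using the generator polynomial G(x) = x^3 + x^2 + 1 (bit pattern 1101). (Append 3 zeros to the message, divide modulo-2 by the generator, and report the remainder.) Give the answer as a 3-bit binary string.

000

Append 3 zeros: 1000110000. Divide by 1101 (XOR where the leading bit is 1):
  pos 0: 1000 XOR 1101 = 0101
  pos 1: 1011 XOR 1101 = 0110
  pos 2: 1101 XOR 1101 = 0000
Remainder (last 3 bits) = 000. This is the CRC / FCS.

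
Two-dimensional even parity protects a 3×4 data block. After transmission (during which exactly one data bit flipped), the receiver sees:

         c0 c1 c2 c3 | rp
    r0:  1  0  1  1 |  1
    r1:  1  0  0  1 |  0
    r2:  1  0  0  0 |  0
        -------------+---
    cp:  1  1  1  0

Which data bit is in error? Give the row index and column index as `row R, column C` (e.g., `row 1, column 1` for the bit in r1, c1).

row 2, column 1

Recompute each row's even parity and compare to rp:
  r0: data parity 1, sent rp 1 → ok
  r1: data parity 0, sent rp 0 → ok
  r2: data parity 1, sent rp 0 → mismatch
Recompute each column's even parity and compare to cp:
  c0: data parity 1, sent cp 1 → ok
  c1: data parity 0, sent cp 1 → mismatch
  c2: data parity 1, sent cp 1 → ok
  c3: data parity 0, sent cp 0 → ok
Exactly one row (r2) and one column (c1) fail → the flipped bit is at their intersection.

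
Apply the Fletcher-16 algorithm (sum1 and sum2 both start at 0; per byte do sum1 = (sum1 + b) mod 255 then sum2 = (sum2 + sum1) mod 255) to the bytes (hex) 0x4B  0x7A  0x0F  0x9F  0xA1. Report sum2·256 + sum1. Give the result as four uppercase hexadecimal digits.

Running sums (mod 255):
  after byte 0 (0x4B): sum1=75, sum2=75
  after byte 1 (0x7A): sum1=197, sum2=17
  after byte 2 (0x0F): sum1=212, sum2=229
  after byte 3 (0x9F): sum1=116, sum2=90
  after byte 4 (0xA1): sum1=22, sum2=112
Checksum = sum2·256 + sum1 = 112·256 + 22 = 28694 = 0x7016.

7016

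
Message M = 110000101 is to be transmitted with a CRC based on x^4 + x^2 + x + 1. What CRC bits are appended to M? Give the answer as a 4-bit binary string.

0101

Append 4 zeros: 1100001010000. Divide by 10111 (XOR where the leading bit is 1):
  pos 0: 11000 XOR 10111 = 01111
  pos 1: 11110 XOR 10111 = 01001
  pos 2: 10011 XOR 10111 = 00100
  pos 4: 10001 XOR 10111 = 00110
  pos 6: 11000 XOR 10111 = 01111
  pos 7: 11110 XOR 10111 = 01001
  pos 8: 10010 XOR 10111 = 00101
Remainder (last 4 bits) = 0101. This is the CRC / FCS.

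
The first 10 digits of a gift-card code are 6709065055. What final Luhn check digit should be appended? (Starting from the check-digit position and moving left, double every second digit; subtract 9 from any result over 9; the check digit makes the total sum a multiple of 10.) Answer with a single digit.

Partial digits right→left: 5 5 0 5 6 0 9 0 7 6
Double every second digit counting from the check-digit position (so the 1st, 3rd, 5th, ... of the partial from the right).
  doubled (with −9 where >9): 1 0 3 9 5 → sum 18
  kept as-is: 5 5 0 0 6 → sum 16
Total = 18 + 16 = 34.
Check digit = (10 − (34 mod 10)) mod 10 = 6.

6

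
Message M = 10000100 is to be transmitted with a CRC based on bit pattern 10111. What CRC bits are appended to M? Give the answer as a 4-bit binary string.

1100

Append 4 zeros: 100001000000. Divide by 10111 (XOR where the leading bit is 1):
  pos 0: 10000 XOR 10111 = 00111
  pos 2: 11110 XOR 10111 = 01001
  pos 3: 10010 XOR 10111 = 00101
  pos 5: 10100 XOR 10111 = 00011
Remainder (last 4 bits) = 1100. This is the CRC / FCS.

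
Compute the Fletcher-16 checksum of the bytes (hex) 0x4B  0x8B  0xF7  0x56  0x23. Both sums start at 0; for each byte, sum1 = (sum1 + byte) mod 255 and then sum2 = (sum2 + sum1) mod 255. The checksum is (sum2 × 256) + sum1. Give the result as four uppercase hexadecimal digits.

5E48

Running sums (mod 255):
  after byte 0 (0x4B): sum1=75, sum2=75
  after byte 1 (0x8B): sum1=214, sum2=34
  after byte 2 (0xF7): sum1=206, sum2=240
  after byte 3 (0x56): sum1=37, sum2=22
  after byte 4 (0x23): sum1=72, sum2=94
Checksum = sum2·256 + sum1 = 94·256 + 72 = 24136 = 0x5E48.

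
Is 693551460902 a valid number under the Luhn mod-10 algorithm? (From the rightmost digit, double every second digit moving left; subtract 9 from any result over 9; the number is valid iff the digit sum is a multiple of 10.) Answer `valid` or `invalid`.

From the right, keep odd positions and double even positions (subtract 9 from any doubled value over 9):
  doubled (positions 2,4,...): 0 0 8 1 6 3 → sum 18
  kept (positions 1,3,...): 2 9 6 1 5 9 → sum 32
Total = 50.
50 mod 10 = 0, so the number is valid.

valid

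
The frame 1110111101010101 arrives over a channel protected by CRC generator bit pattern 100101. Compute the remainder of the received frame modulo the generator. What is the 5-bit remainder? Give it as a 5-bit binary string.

00000

Modulo-2 division of 1110111101010101 by 100101:
  pos 0: 111011 XOR 100101 = 011110
  pos 1: 111101 XOR 100101 = 011000
  pos 2: 110001 XOR 100101 = 010100
  pos 3: 101000 XOR 100101 = 001101
  pos 5: 110110 XOR 100101 = 010011
  pos 6: 100111 XOR 100101 = 000010
  pos 10: 100101 XOR 100101 = 000000
Remainder = 00000 (zero — the frame passes the CRC check).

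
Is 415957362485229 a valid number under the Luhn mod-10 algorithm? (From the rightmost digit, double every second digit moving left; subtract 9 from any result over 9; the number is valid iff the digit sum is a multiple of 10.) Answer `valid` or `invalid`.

From the right, keep odd positions and double even positions (subtract 9 from any doubled value over 9):
  doubled (positions 2,4,...): 4 1 8 3 5 9 2 → sum 32
  kept (positions 1,3,...): 9 2 8 2 3 5 5 4 → sum 38
Total = 70.
70 mod 10 = 0, so the number is valid.

valid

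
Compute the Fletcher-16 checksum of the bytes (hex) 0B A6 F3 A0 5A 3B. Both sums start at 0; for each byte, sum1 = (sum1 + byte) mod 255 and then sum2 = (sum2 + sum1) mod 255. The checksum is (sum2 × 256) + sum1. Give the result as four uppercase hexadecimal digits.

25DB

Running sums (mod 255):
  after byte 0 (0B): sum1=11, sum2=11
  after byte 1 (A6): sum1=177, sum2=188
  after byte 2 (F3): sum1=165, sum2=98
  after byte 3 (A0): sum1=70, sum2=168
  after byte 4 (5A): sum1=160, sum2=73
  after byte 5 (3B): sum1=219, sum2=37
Checksum = sum2·256 + sum1 = 37·256 + 219 = 9691 = 0x25DB.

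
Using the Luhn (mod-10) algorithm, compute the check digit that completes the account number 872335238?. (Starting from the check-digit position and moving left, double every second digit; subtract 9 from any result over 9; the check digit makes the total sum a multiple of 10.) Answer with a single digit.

4

Partial digits right→left: 8 3 2 5 3 3 2 7 8
Double every second digit counting from the check-digit position (so the 1st, 3rd, 5th, ... of the partial from the right).
  doubled (with −9 where >9): 7 4 6 4 7 → sum 28
  kept as-is: 3 5 3 7 → sum 18
Total = 28 + 18 = 46.
Check digit = (10 − (46 mod 10)) mod 10 = 4.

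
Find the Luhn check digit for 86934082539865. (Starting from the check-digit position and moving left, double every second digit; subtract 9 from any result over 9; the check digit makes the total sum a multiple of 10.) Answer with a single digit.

4

Partial digits right→left: 5 6 8 9 3 5 2 8 0 4 3 9 6 8
Double every second digit counting from the check-digit position (so the 1st, 3rd, 5th, ... of the partial from the right).
  doubled (with −9 where >9): 1 7 6 4 0 6 3 → sum 27
  kept as-is: 6 9 5 8 4 9 8 → sum 49
Total = 27 + 49 = 76.
Check digit = (10 − (76 mod 10)) mod 10 = 4.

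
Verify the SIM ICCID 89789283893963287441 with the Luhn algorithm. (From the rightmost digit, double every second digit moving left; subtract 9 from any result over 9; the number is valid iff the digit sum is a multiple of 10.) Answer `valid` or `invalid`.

invalid

From the right, keep odd positions and double even positions (subtract 9 from any doubled value over 9):
  doubled (positions 2,4,...): 8 5 4 3 6 7 7 9 5 7 → sum 61
  kept (positions 1,3,...): 1 4 8 3 9 9 3 2 8 9 → sum 56
Total = 117.
117 mod 10 = 7, so the number is invalid.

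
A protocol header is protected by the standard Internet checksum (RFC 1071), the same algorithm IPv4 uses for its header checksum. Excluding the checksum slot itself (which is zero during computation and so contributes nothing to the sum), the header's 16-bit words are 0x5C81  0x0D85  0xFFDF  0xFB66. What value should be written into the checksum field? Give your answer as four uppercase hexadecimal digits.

9AB2

One's-complement addition (fold any carry out of bit 15 back into bit 0):
  0x5C81 + 0x0D85 = 0x06A06
  0x6A06 + 0xFFDF = 0x169E5 → wrap carry → 0x69E6
  0x69E6 + 0xFB66 = 0x1654C → wrap carry → 0x654D
One's-complement sum = 0x654D.
Checksum = ~0x654D & 0xFFFF = 0x9AB2.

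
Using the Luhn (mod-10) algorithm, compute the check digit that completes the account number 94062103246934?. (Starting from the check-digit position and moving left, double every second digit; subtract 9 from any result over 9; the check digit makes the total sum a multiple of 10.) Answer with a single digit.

4

Partial digits right→left: 4 3 9 6 4 2 3 0 1 2 6 0 4 9
Double every second digit counting from the check-digit position (so the 1st, 3rd, 5th, ... of the partial from the right).
  doubled (with −9 where >9): 8 9 8 6 2 3 8 → sum 44
  kept as-is: 3 6 2 0 2 0 9 → sum 22
Total = 44 + 22 = 66.
Check digit = (10 − (66 mod 10)) mod 10 = 4.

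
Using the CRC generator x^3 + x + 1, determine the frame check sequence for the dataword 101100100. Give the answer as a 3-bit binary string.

111

Append 3 zeros: 101100100000. Divide by 1011 (XOR where the leading bit is 1):
  pos 0: 1011 XOR 1011 = 0000
  pos 6: 1000 XOR 1011 = 0011
  pos 8: 1100 XOR 1011 = 0111
Remainder (last 3 bits) = 111. This is the CRC / FCS.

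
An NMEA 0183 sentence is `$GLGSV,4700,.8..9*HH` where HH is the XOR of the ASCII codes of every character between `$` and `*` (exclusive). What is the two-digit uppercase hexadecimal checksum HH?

XOR the ASCII codes of the payload characters:
  'G' = 0x47 → acc = 0x47
  'L' = 0x4C → acc = 0x0B
  'G' = 0x47 → acc = 0x4C
  'S' = 0x53 → acc = 0x1F
  'V' = 0x56 → acc = 0x49
  ',' = 0x2C → acc = 0x65
  '4' = 0x34 → acc = 0x51
  '7' = 0x37 → acc = 0x66
  '0' = 0x30 → acc = 0x56
  '0' = 0x30 → acc = 0x66
  ',' = 0x2C → acc = 0x4A
  '.' = 0x2E → acc = 0x64
  '8' = 0x38 → acc = 0x5C
  '.' = 0x2E → acc = 0x72
  '.' = 0x2E → acc = 0x5C
  '9' = 0x39 → acc = 0x65
Checksum = 0x65.

65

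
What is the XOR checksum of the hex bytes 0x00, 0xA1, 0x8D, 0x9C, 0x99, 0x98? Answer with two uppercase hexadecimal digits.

B1

XOR the bytes together:
  start with 0x00
  0x00 ⊕ 0xA1 = 0xA1
  0xA1 ⊕ 0x8D = 0x2C
  0x2C ⊕ 0x9C = 0xB0
  0xB0 ⊕ 0x99 = 0x29
  0x29 ⊕ 0x98 = 0xB1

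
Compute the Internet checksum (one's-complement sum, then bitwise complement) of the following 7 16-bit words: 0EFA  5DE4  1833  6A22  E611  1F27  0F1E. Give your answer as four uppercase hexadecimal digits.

FC74

One's-complement addition (fold any carry out of bit 15 back into bit 0):
  0x0EFA + 0x5DE4 = 0x06CDE
  0x6CDE + 0x1833 = 0x08511
  0x8511 + 0x6A22 = 0x0EF33
  0xEF33 + 0xE611 = 0x1D544 → wrap carry → 0xD545
  0xD545 + 0x1F27 = 0x0F46C
  0xF46C + 0x0F1E = 0x1038A → wrap carry → 0x038B
One's-complement sum = 0x038B.
Checksum = ~0x038B & 0xFFFF = 0xFC74.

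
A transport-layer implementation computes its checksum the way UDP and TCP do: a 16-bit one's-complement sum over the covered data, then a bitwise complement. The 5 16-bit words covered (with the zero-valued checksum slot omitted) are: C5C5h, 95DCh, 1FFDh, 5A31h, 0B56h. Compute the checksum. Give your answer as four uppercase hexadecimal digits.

1ED9

One's-complement addition (fold any carry out of bit 15 back into bit 0):
  0xC5C5 + 0x95DC = 0x15BA1 → wrap carry → 0x5BA2
  0x5BA2 + 0x1FFD = 0x07B9F
  0x7B9F + 0x5A31 = 0x0D5D0
  0xD5D0 + 0x0B56 = 0x0E126
One's-complement sum = 0xE126.
Checksum = ~0xE126 & 0xFFFF = 0x1ED9.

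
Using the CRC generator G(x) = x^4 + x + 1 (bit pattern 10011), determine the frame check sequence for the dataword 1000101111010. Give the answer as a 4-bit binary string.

1000

Append 4 zeros: 10001011110100000. Divide by 10011 (XOR where the leading bit is 1):
  pos 0: 10001 XOR 10011 = 00010
  pos 3: 10011 XOR 10011 = 00000
  pos 8: 11010 XOR 10011 = 01001
  pos 9: 10010 XOR 10011 = 00001
Remainder (last 4 bits) = 1000. This is the CRC / FCS.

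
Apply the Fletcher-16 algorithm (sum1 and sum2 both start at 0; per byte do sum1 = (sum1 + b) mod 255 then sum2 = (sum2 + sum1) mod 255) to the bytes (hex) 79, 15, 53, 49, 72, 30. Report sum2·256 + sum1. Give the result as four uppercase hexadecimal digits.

80CD

Running sums (mod 255):
  after byte 0 (79): sum1=121, sum2=121
  after byte 1 (15): sum1=142, sum2=8
  after byte 2 (53): sum1=225, sum2=233
  after byte 3 (49): sum1=43, sum2=21
  after byte 4 (72): sum1=157, sum2=178
  after byte 5 (30): sum1=205, sum2=128
Checksum = sum2·256 + sum1 = 128·256 + 205 = 32973 = 0x80CD.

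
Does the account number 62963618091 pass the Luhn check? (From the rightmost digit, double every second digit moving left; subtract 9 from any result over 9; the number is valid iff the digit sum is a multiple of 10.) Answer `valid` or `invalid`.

invalid

From the right, keep odd positions and double even positions (subtract 9 from any doubled value over 9):
  doubled (positions 2,4,...): 9 7 3 3 4 → sum 26
  kept (positions 1,3,...): 1 0 1 3 9 6 → sum 20
Total = 46.
46 mod 10 = 6, so the number is invalid.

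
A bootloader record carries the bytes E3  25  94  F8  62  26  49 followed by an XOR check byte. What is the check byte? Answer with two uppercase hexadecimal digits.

XOR the bytes together:
  start with 0xE3
  0xE3 ⊕ 0x25 = 0xC6
  0xC6 ⊕ 0x94 = 0x52
  0x52 ⊕ 0xF8 = 0xAA
  0xAA ⊕ 0x62 = 0xC8
  0xC8 ⊕ 0x26 = 0xEE
  0xEE ⊕ 0x49 = 0xA7

A7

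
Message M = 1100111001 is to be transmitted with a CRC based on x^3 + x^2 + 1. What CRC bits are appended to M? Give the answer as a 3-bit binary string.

Append 3 zeros: 1100111001000. Divide by 1101 (XOR where the leading bit is 1):
  pos 0: 1100 XOR 1101 = 0001
  pos 3: 1111 XOR 1101 = 0010
  pos 5: 1000 XOR 1101 = 0101
  pos 6: 1011 XOR 1101 = 0110
  pos 7: 1100 XOR 1101 = 0001
Remainder (last 3 bits) = 100. This is the CRC / FCS.

100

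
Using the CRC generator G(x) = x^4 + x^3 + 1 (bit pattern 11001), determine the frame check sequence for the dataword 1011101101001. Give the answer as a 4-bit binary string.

Append 4 zeros: 10111011010010000. Divide by 11001 (XOR where the leading bit is 1):
  pos 0: 10111 XOR 11001 = 01110
  pos 1: 11100 XOR 11001 = 00101
  pos 3: 10111 XOR 11001 = 01110
  pos 4: 11100 XOR 11001 = 00101
  pos 6: 10110 XOR 11001 = 01111
  pos 7: 11110 XOR 11001 = 00111
  pos 9: 11110 XOR 11001 = 00111
  pos 11: 11100 XOR 11001 = 00101
Remainder (last 4 bits) = 1010. This is the CRC / FCS.

1010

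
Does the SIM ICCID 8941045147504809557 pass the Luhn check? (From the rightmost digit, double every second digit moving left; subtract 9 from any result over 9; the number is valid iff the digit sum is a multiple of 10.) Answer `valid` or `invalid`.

From the right, keep odd positions and double even positions (subtract 9 from any doubled value over 9):
  doubled (positions 2,4,...): 1 9 7 0 5 2 8 2 9 → sum 43
  kept (positions 1,3,...): 7 5 0 4 5 4 5 0 4 8 → sum 42
Total = 85.
85 mod 10 = 5, so the number is invalid.

invalid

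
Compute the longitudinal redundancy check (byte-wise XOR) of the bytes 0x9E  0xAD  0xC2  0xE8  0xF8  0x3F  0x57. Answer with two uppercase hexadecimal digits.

XOR the bytes together:
  start with 0x9E
  0x9E ⊕ 0xAD = 0x33
  0x33 ⊕ 0xC2 = 0xF1
  0xF1 ⊕ 0xE8 = 0x19
  0x19 ⊕ 0xF8 = 0xE1
  0xE1 ⊕ 0x3F = 0xDE
  0xDE ⊕ 0x57 = 0x89

89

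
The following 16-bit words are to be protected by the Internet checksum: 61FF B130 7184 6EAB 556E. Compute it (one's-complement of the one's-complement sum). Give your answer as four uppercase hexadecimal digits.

B731

One's-complement addition (fold any carry out of bit 15 back into bit 0):
  0x61FF + 0xB130 = 0x1132F → wrap carry → 0x1330
  0x1330 + 0x7184 = 0x084B4
  0x84B4 + 0x6EAB = 0x0F35F
  0xF35F + 0x556E = 0x148CD → wrap carry → 0x48CE
One's-complement sum = 0x48CE.
Checksum = ~0x48CE & 0xFFFF = 0xB731.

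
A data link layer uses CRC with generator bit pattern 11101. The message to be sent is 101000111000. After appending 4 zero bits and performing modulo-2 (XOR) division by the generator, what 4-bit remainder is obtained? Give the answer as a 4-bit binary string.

1011

Append 4 zeros: 1010001110000000. Divide by 11101 (XOR where the leading bit is 1):
  pos 0: 10100 XOR 11101 = 01001
  pos 1: 10010 XOR 11101 = 01111
  pos 2: 11111 XOR 11101 = 00010
  pos 5: 10110 XOR 11101 = 01011
  pos 6: 10110 XOR 11101 = 01011
  pos 7: 10110 XOR 11101 = 01011
  pos 8: 10110 XOR 11101 = 01011
  pos 9: 10110 XOR 11101 = 01011
  pos 10: 10110 XOR 11101 = 01011
  pos 11: 10110 XOR 11101 = 01011
Remainder (last 4 bits) = 1011. This is the CRC / FCS.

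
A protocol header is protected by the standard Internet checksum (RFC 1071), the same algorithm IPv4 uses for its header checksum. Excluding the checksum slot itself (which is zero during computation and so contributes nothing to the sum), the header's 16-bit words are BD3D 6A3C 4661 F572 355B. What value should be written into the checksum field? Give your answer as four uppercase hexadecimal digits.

6756

One's-complement addition (fold any carry out of bit 15 back into bit 0):
  0xBD3D + 0x6A3C = 0x12779 → wrap carry → 0x277A
  0x277A + 0x4661 = 0x06DDB
  0x6DDB + 0xF572 = 0x1634D → wrap carry → 0x634E
  0x634E + 0x355B = 0x098A9
One's-complement sum = 0x98A9.
Checksum = ~0x98A9 & 0xFFFF = 0x6756.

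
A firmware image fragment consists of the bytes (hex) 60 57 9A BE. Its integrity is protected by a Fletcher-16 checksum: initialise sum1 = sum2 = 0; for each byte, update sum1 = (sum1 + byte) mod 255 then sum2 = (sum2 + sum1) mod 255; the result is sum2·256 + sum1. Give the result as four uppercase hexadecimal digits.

7B11

Running sums (mod 255):
  after byte 0 (60): sum1=96, sum2=96
  after byte 1 (57): sum1=183, sum2=24
  after byte 2 (9A): sum1=82, sum2=106
  after byte 3 (BE): sum1=17, sum2=123
Checksum = sum2·256 + sum1 = 123·256 + 17 = 31505 = 0x7B11.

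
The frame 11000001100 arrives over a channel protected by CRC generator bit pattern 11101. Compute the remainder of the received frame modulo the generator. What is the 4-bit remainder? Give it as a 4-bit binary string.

Modulo-2 division of 11000001100 by 11101:
  pos 0: 11000 XOR 11101 = 00101
  pos 2: 10100 XOR 11101 = 01001
  pos 3: 10011 XOR 11101 = 01110
  pos 4: 11101 XOR 11101 = 00000
Remainder = 0000 (zero — the frame passes the CRC check).

0000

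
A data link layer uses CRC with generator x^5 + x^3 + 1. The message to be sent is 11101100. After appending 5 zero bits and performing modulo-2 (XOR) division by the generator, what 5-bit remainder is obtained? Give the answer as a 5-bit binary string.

10101

Append 5 zeros: 1110110000000. Divide by 101001 (XOR where the leading bit is 1):
  pos 0: 111011 XOR 101001 = 010010
  pos 1: 100100 XOR 101001 = 001101
  pos 3: 110100 XOR 101001 = 011101
  pos 4: 111010 XOR 101001 = 010011
  pos 5: 100110 XOR 101001 = 001111
  pos 7: 111100 XOR 101001 = 010101
Remainder (last 5 bits) = 10101. This is the CRC / FCS.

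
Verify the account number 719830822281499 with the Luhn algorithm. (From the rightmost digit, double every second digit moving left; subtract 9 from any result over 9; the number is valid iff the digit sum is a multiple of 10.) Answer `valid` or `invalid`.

From the right, keep odd positions and double even positions (subtract 9 from any doubled value over 9):
  doubled (positions 2,4,...): 9 2 4 4 0 7 2 → sum 28
  kept (positions 1,3,...): 9 4 8 2 8 3 9 7 → sum 50
Total = 78.
78 mod 10 = 8, so the number is invalid.

invalid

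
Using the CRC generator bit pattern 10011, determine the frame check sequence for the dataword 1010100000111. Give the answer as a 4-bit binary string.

1101

Append 4 zeros: 10101000001110000. Divide by 10011 (XOR where the leading bit is 1):
  pos 0: 10101 XOR 10011 = 00110
  pos 2: 11000 XOR 10011 = 01011
  pos 3: 10110 XOR 10011 = 00101
  pos 5: 10100 XOR 10011 = 00111
  pos 7: 11111 XOR 10011 = 01100
  pos 8: 11001 XOR 10011 = 01010
  pos 9: 10100 XOR 10011 = 00111
  pos 11: 11100 XOR 10011 = 01111
  pos 12: 11110 XOR 10011 = 01101
Remainder (last 4 bits) = 1101. This is the CRC / FCS.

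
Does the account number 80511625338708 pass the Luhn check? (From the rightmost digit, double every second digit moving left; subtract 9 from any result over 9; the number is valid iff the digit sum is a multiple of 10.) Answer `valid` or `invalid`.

From the right, keep odd positions and double even positions (subtract 9 from any doubled value over 9):
  doubled (positions 2,4,...): 0 7 6 4 2 1 7 → sum 27
  kept (positions 1,3,...): 8 7 3 5 6 1 0 → sum 30
Total = 57.
57 mod 10 = 7, so the number is invalid.

invalid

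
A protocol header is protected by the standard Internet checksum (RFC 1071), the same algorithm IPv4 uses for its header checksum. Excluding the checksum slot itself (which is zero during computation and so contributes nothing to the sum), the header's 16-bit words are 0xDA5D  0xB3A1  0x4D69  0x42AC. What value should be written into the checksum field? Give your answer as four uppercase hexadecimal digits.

E1EA

One's-complement addition (fold any carry out of bit 15 back into bit 0):
  0xDA5D + 0xB3A1 = 0x18DFE → wrap carry → 0x8DFF
  0x8DFF + 0x4D69 = 0x0DB68
  0xDB68 + 0x42AC = 0x11E14 → wrap carry → 0x1E15
One's-complement sum = 0x1E15.
Checksum = ~0x1E15 & 0xFFFF = 0xE1EA.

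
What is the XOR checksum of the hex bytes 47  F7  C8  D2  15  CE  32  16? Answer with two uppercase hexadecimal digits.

XOR the bytes together:
  start with 0x47
  0x47 ⊕ 0xF7 = 0xB0
  0xB0 ⊕ 0xC8 = 0x78
  0x78 ⊕ 0xD2 = 0xAA
  0xAA ⊕ 0x15 = 0xBF
  0xBF ⊕ 0xCE = 0x71
  0x71 ⊕ 0x32 = 0x43
  0x43 ⊕ 0x16 = 0x55

55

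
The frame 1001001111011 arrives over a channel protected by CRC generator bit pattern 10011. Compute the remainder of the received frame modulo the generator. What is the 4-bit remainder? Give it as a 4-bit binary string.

Modulo-2 division of 1001001111011 by 10011:
  pos 0: 10010 XOR 10011 = 00001
  pos 4: 10111 XOR 10011 = 00100
  pos 6: 10010 XOR 10011 = 00001
Remainder = 0111 (nonzero — an error is detected).

0111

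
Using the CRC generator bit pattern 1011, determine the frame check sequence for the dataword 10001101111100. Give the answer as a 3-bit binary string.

Append 3 zeros: 10001101111100000. Divide by 1011 (XOR where the leading bit is 1):
  pos 0: 1000 XOR 1011 = 0011
  pos 2: 1111 XOR 1011 = 0100
  pos 3: 1000 XOR 1011 = 0011
  pos 5: 1111 XOR 1011 = 0100
  pos 6: 1001 XOR 1011 = 0010
  pos 8: 1011 XOR 1011 = 0000
Remainder (last 3 bits) = 000. This is the CRC / FCS.

000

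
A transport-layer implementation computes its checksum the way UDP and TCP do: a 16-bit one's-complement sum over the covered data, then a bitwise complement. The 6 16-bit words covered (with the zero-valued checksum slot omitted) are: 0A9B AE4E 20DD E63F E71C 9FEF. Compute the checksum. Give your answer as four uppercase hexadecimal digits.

One's-complement addition (fold any carry out of bit 15 back into bit 0):
  0x0A9B + 0xAE4E = 0x0B8E9
  0xB8E9 + 0x20DD = 0x0D9C6
  0xD9C6 + 0xE63F = 0x1C005 → wrap carry → 0xC006
  0xC006 + 0xE71C = 0x1A722 → wrap carry → 0xA723
  0xA723 + 0x9FEF = 0x14712 → wrap carry → 0x4713
One's-complement sum = 0x4713.
Checksum = ~0x4713 & 0xFFFF = 0xB8EC.

B8EC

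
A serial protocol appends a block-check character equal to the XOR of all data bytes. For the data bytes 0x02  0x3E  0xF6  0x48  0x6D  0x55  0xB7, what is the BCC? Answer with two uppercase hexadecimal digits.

0D

XOR the bytes together:
  start with 0x02
  0x02 ⊕ 0x3E = 0x3C
  0x3C ⊕ 0xF6 = 0xCA
  0xCA ⊕ 0x48 = 0x82
  0x82 ⊕ 0x6D = 0xEF
  0xEF ⊕ 0x55 = 0xBA
  0xBA ⊕ 0xB7 = 0x0D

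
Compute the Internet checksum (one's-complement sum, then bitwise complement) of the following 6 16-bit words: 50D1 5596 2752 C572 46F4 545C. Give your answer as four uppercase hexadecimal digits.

D182

One's-complement addition (fold any carry out of bit 15 back into bit 0):
  0x50D1 + 0x5596 = 0x0A667
  0xA667 + 0x2752 = 0x0CDB9
  0xCDB9 + 0xC572 = 0x1932B → wrap carry → 0x932C
  0x932C + 0x46F4 = 0x0DA20
  0xDA20 + 0x545C = 0x12E7C → wrap carry → 0x2E7D
One's-complement sum = 0x2E7D.
Checksum = ~0x2E7D & 0xFFFF = 0xD182.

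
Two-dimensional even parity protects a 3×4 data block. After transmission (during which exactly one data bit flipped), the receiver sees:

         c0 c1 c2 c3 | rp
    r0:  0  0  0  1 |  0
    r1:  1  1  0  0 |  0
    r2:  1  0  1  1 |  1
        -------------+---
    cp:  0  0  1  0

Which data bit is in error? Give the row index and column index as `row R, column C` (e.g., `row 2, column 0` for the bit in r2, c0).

Recompute each row's even parity and compare to rp:
  r0: data parity 1, sent rp 0 → mismatch
  r1: data parity 0, sent rp 0 → ok
  r2: data parity 1, sent rp 1 → ok
Recompute each column's even parity and compare to cp:
  c0: data parity 0, sent cp 0 → ok
  c1: data parity 1, sent cp 0 → mismatch
  c2: data parity 1, sent cp 1 → ok
  c3: data parity 0, sent cp 0 → ok
Exactly one row (r0) and one column (c1) fail → the flipped bit is at their intersection.

row 0, column 1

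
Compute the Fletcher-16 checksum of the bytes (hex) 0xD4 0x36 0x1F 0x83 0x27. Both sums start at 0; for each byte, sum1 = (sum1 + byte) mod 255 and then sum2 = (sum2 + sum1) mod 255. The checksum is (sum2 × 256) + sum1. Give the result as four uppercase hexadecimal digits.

Running sums (mod 255):
  after byte 0 (0xD4): sum1=212, sum2=212
  after byte 1 (0x36): sum1=11, sum2=223
  after byte 2 (0x1F): sum1=42, sum2=10
  after byte 3 (0x83): sum1=173, sum2=183
  after byte 4 (0x27): sum1=212, sum2=140
Checksum = sum2·256 + sum1 = 140·256 + 212 = 36052 = 0x8CD4.

8CD4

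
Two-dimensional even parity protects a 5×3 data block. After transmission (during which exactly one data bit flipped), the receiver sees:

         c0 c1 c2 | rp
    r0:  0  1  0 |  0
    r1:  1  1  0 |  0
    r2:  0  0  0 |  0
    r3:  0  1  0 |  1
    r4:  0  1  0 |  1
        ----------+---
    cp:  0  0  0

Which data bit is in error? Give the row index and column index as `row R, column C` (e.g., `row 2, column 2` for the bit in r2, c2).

row 0, column 0

Recompute each row's even parity and compare to rp:
  r0: data parity 1, sent rp 0 → mismatch
  r1: data parity 0, sent rp 0 → ok
  r2: data parity 0, sent rp 0 → ok
  r3: data parity 1, sent rp 1 → ok
  r4: data parity 1, sent rp 1 → ok
Recompute each column's even parity and compare to cp:
  c0: data parity 1, sent cp 0 → mismatch
  c1: data parity 0, sent cp 0 → ok
  c2: data parity 0, sent cp 0 → ok
Exactly one row (r0) and one column (c0) fail → the flipped bit is at their intersection.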